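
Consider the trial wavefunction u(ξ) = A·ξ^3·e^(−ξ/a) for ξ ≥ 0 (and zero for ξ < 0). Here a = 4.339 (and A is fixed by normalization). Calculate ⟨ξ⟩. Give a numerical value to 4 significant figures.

By definition ⟨ξ⟩ = ∫ ξ |u(ξ)|² dξ.
Recall ∫₀^∞ ξ^m e^(−ξ/β) dξ = m!·β^(m+1), evaluating both integrals, ⟨ξ⟩ = 7·a/2.
With a = 4.339, ⟨ξ⟩ = 15.187.

⟨ξ⟩ ≈ 15.19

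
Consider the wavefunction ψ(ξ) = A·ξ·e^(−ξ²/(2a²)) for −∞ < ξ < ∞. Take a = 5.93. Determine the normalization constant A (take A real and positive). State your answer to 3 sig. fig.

A ≈ 0.0736

Normalization requires ∫|ψ|² dξ = 1, integrated from −∞ to ∞.
Using the Gaussian integral ∫_{−∞}^{∞} e^(−αξ²) dξ = √(π/α), ∫|ψ|² dξ = A²·(√(π)·a^3/2).
Setting this equal to 1 gives A² = 1/(√(π)·a^3/2).
Plugging in a = 5.93 yields A = 0.07356.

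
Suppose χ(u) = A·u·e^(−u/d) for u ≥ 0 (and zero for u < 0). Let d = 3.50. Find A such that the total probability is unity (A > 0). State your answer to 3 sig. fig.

A ≈ 0.305

Require ∫ |χ|² du = 1 over the whole domain.
With ∫₀^∞ u^2 e^(−αu) du = 2!/α^3, carrying out the integral gives A² · d^3/4.
So A² = (d^3/4)^(−1).
Plugging in d = 3.50 yields A = 0.3054.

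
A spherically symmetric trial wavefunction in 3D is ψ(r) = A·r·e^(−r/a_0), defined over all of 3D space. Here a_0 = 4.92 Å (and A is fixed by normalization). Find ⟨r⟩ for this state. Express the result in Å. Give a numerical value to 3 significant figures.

⟨r⟩ = ∫ r |ψ|² 4πr² dr over the full domain.
With ∫₀^∞ r^5 e^(−αr) dr = 5!/α^6, since the A² factors cancel between numerator and denominator, ⟨r⟩ = 5·a_0/2.
With a_0 = 4.92, ⟨r⟩ = 12.30.

⟨r⟩ ≈ 12.3 Å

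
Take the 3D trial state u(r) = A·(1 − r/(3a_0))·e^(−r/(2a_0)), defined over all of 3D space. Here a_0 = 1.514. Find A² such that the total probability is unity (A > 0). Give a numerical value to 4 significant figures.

Require ∫ |u|² 4πr² dr = 1 over the whole domain.
(Spherical symmetry: dV = 4πr² dr.)
Recall ∫₀^∞ r^m e^(−r/β) dr = m!·β^(m+1), carrying out the integral gives A² · 8·π·a_0^3/3.
So A² = (8·π·a_0^3/3)^(−1).
Substituting a_0 = 1.514 gives A² = 0.034396, so A = 0.18546.

A^2 ≈ 0.03440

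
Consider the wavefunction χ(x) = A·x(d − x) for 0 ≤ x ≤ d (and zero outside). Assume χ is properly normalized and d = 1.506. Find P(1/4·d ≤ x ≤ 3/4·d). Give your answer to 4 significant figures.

The probability is P = ∫ |χ|² dx over [1/4·d, 3/4·d].
With A² fixed by ∫|χ|² = 1, i.e. A² = (d^5/30)^(−1), substitute and integrate.
Let u = x/d; then A² and the length scale cancel, so P = ∫_{1/4}^{3/4} u^2·(1 - u)^2 du ÷ ∫_{0}^{1} u^2·(1 - u)^2 du.
Using ∫ u^2·(1 - u)^2 du = u^3·(6·u^2 - 15·u + 10)/30, the numerator is 203/7680 and the denominator is 1/30.
Evaluating gives P = 203/256.

P ≈ 0.7930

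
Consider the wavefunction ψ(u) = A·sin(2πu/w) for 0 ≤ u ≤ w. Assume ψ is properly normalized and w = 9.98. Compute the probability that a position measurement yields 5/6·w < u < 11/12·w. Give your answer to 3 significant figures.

The probability is P = ∫ |ψ|² du over [5/6·w, 11/12·w].
With A² fixed by ∫|ψ|² = 1, i.e. A² = (w/2)^(−1), substitute and integrate.
Let t = u/w; then A² and the length scale cancel, so P = ∫_{5/6}^{11/12} sin(2·π·t)^2 dt ÷ ∫_{0}^{1} sin(2·π·t)^2 dt.
Using ∫ sin(2·π·t)^2 dt = t/2 - sin(4·π·t)/(8·π), the numerator is 1/24 and the denominator is 1/2.
Taking the ratio, P = 1/12.

P ≈ 0.0833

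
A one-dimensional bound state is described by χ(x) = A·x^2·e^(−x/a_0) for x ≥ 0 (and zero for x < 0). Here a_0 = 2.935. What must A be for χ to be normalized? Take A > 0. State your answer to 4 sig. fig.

A ≈ 0.07824

The normalization condition is ∫|χ|² dx = 1 from 0 to ∞.
With ∫₀^∞ x^4 e^(−αx) dx = 4!/α^5, with χ = A·x^2·e^(−x/a_0), the integral evaluates to A²·[3·a_0^5/4].
Hence A² = 1/[3·a_0^5/4].
With a_0 = 2.935: A² = 0.0061221 and A = 0.078244.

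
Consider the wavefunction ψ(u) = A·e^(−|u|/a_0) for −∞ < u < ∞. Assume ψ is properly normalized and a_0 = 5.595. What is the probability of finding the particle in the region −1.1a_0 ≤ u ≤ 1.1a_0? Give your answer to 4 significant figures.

The probability is P = ∫ |ψ|² du over [−1.1a_0, 1.1a_0].
The normalization integral ∫|ψ|²du over the whole domain equals a_0·A², and A² cancels in the ratio.
By symmetry take twice the u ≥ 0 contribution in numerator and denominator; the 2's cancel. Substituting t = u/a_0, A² and the length scale cancel in the ratio: P = ∫_{0}^{1.1} e^(-2·t) dt / ∫_{0}^{∞} e^(-2·t) dt.
With ∫ e^(-2·t) dt = -e^(-2·t)/2 + C, the region integral is 1/2 - e^(-11/5)/2 and the full one is 1/2.
Evaluating gives P = 0.88920.

P ≈ 0.8892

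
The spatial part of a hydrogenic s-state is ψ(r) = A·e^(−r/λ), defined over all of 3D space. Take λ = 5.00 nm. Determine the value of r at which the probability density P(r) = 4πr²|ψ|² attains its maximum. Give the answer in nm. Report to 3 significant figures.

Differentiate P(r) = 4πr²|ψ|² with respect to r and set to zero.
This gives r = λ.
With λ = 5.00, the most probable radial distance is 5.000 nm.

r ≈ 5.00 nm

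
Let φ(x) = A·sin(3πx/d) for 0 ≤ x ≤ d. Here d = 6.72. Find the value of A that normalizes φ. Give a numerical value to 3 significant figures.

A ≈ 0.546

The normalization condition is ∫|φ|² dx = 1 from 0 to d.
With φ = A·sin(3πx/d), the integral evaluates to A²·[d/2].
Substituting d = 6.72 gives A² = 0.2976, so A = 0.5455.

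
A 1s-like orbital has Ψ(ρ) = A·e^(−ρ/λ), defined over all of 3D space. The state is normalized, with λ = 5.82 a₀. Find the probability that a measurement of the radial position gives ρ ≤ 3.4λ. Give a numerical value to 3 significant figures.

Integrate the radial probability density 4πρ²|Ψ|² over ρ ≤ 3.4λ.
Normalization gives A² = 1/(π·λ^3).
Let u = ρ/λ; then A², 4π and the length scale all cancel, so P = ∫_{0}^{3.4} u^2·e^(-2·u) du ÷ ∫_{0}^{∞} u^2·e^(-2·u) du.
With ∫ u^2·e^(-2·u) du = -(2·u^2 + 2·u + 1)·e^(-2·u)/4 + C, the region integral is 1/4 - 773·e^(-34/5)/100 and the full one is 1/4.
This evaluates to P = 0.9656.

P ≈ 0.966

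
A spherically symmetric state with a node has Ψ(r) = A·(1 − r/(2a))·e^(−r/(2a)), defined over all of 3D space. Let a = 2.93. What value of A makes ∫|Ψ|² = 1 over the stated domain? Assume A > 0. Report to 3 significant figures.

Require ∫ |Ψ|² 4πr² dr = 1 over the whole domain.
(Spherical symmetry: dV = 4πr² dr.)
Using ∫₀^∞ rⁿ e^(−αr) dr = n!/αⁿ⁺¹, ∫|Ψ|² 4πr² dr = A²·(8·π·a^3).
Setting this equal to 1 gives A² = 1/(8·π·a^3).
With a = 2.93: A² = 0.001582 and A = 0.03977.

A ≈ 0.0398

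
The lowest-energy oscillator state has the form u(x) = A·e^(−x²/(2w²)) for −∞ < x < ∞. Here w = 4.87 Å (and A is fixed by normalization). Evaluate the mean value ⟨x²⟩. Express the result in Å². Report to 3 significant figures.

⟨x^2⟩ ≈ 11.9 Å^2

⟨x²⟩ = ∫ x^2 |u|² dx over the full domain.
Since the A² factors cancel between numerator and denominator, ⟨x²⟩ = w^2/2.
Putting w = 4.87 gives 11.86.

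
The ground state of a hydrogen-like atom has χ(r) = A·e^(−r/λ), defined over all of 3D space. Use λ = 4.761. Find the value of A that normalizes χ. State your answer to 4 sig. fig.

The normalization condition is ∫|χ|² 4πr² dr = 1 from 0 to ∞.
∫|χ|² 4πr² dr = A²·(π·λ^3).
Hence A² = 1/[π·λ^3].
Plugging in λ = 4.761 yields A = 0.054310.

A ≈ 0.05431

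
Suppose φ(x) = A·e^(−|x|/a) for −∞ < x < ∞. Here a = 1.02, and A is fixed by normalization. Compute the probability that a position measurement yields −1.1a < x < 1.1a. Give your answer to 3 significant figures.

P ≈ 0.889

The probability is P = ∫ |φ|² dx over [−1.1a, 1.1a].
With A² fixed by ∫|φ|² = 1, i.e. A² = (a)^(−1), substitute and integrate.
By symmetry take twice the x ≥ 0 contribution in numerator and denominator; the 2's cancel. In terms of u = x/a (A² and the length scale cancel between numerator and denominator), P = [∫_{0}^{1.1} e^(-2·u) du] / [∫_{0}^{∞} e^(-2·u) du].
With ∫ e^(-2·u) du = -e^(-2·u)/2 + C, the region integral is 1/2 - e^(-11/5)/2 and the full one is 1/2.
The result is P = 0.8892.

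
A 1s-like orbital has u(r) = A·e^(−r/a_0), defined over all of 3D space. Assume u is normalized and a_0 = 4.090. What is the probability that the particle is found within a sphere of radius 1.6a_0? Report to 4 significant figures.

Integrate the radial probability density 4πr²|u|² over r ≤ 1.6a_0.
A² is fixed by ∫₀^∞ 4πr²|u|² dr = 1, i.e. A² = (π·a_0^3)^(−1).
In terms of t = r/a_0 (A², 4π and the length scale all cancel between numerator and denominator), P = [∫_{0}^{1.6} t^2·e^(-2·t) dt] / [∫_{0}^{∞} t^2·e^(-2·t) dt].
An antiderivative of t^2·e^(-2·t) is -(2·t^2 + 2·t + 1)·e^(-2·t)/4; evaluating from 0 to 1.6 gives 1/4 - 233·e^(-16/5)/100, while the full integral is 1/4.
Taking the ratio yields P = 0.62010.

P ≈ 0.6201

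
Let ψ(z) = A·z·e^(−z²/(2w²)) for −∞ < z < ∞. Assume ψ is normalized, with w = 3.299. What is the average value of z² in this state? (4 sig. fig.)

⟨z^2⟩ ≈ 16.33

⟨z²⟩ = ∫ z^2 |ψ|² dz over the full domain.
Since the A² factors cancel between numerator and denominator, ⟨z²⟩ = 3·w^2/2.
Putting w = 3.299 gives 16.325.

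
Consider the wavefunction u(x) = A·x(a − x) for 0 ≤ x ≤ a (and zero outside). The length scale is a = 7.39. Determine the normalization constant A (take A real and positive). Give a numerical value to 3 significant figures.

We need A² ∫|f|² dx = 1, taking the integral from 0 to a.
∫|u|² dx = A²·(a^5/30).
So A² = (a^5/30)^(−1).
Plugging in a = 7.39 yields A = 0.03689.

A ≈ 0.0369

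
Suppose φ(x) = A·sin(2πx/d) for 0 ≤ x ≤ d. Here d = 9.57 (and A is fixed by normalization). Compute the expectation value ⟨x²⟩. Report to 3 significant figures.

By definition ⟨x²⟩ = ∫ x^2 |φ(x)|² dx.
Evaluating both integrals, ⟨x²⟩ = -d^2/(8·π^2) + d^2/3.
Putting d = 9.57 gives 29.37.

⟨x^2⟩ ≈ 29.4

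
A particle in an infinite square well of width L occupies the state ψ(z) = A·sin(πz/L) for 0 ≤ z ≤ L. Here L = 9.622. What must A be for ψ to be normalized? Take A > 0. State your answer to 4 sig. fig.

The normalization condition is ∫|ψ|² dz = 1 from 0 to L.
The integral (without the A² prefactor) comes out to L/2.
So A² = (L/2)^(−1).
Plugging in L = 9.622 yields A = 0.45591.

A ≈ 0.4559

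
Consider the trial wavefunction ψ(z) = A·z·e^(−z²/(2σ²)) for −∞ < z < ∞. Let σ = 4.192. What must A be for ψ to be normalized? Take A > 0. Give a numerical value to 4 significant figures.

A ≈ 0.1238

Require ∫ |ψ|² dz = 1 over the whole domain.
Carrying out the integral gives A² · √(π)·σ^3/2.
Hence A² = 1/[√(π)·σ^3/2].
Substituting σ = 4.192 gives A² = 0.015318, so A = 0.12376.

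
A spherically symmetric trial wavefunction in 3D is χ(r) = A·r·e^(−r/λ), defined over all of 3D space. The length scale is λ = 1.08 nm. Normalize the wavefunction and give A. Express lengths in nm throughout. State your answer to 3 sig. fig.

Normalization requires ∫|χ|² 4πr² dr = 1, integrated from 0 to ∞.
(Spherical symmetry: dV = 4πr² dr.)
∫|χ|² 4πr² dr = A²·(3·π·λ^5).
Setting this equal to 1 gives A² = 1/(3·π·λ^5).
With λ = 1.08: A² = 0.07221 and A = 0.2687.

A ≈ 0.269 nm^(-5/2)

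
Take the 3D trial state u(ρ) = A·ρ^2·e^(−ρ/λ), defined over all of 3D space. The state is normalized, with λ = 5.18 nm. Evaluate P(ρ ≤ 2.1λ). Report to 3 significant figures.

P ≈ 0.133

Integrate the radial probability density 4πρ²|u|² over ρ ≤ 2.1λ.
A² is fixed by ∫₀^∞ 4πρ²|u|² dρ = 1, i.e. A² = (45·π·λ^7/2)^(−1).
Let t = ρ/λ; then A², 4π and the length scale all cancel, so P = ∫_{0}^{2.1} t^6·e^(-2·t) dt ÷ ∫_{0}^{∞} t^6·e^(-2·t) dt.
Using ∫ t^6·e^(-2·t) dt = -(4·t^6 + 12·t^5 + 30·t^4 + 60·t^3 + 90·t^2 + 90·t + 45)·e^(-2·t)/8, the numerator is ≈ 0.74552 and the denominator is 45/8.
Taking the ratio yields P = 0.1325.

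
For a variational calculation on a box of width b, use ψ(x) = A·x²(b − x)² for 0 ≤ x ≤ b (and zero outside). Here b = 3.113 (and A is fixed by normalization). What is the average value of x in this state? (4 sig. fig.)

⟨x⟩ ≈ 1.557

⟨x⟩ = ∫ x |ψ|² dx over the full domain.
The ratio of the moment integral to the normalization integral gives ⟨x⟩ = b/2.
With b = 3.113, ⟨x⟩ = 1.5565.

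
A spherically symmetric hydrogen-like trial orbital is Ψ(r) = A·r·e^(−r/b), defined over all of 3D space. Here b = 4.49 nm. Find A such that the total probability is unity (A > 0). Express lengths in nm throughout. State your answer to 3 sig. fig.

We need A² ∫|f|² 4πr² dr = 1, taking the integral from 0 to ∞.
(Spherical symmetry: dV = 4πr² dr.)
∫|Ψ|² 4πr² dr = A²·(3·π·b^5).
So A² = (3·π·b^5)^(−1).
Plugging in b = 4.49 yields A = 0.007625.

A ≈ 0.00763 nm^(-5/2)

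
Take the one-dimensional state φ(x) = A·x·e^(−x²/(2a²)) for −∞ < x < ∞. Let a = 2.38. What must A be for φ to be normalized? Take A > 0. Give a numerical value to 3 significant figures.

A ≈ 0.289

The normalization condition is ∫|φ|² dx = 1 from −∞ to ∞.
∫|φ|² dx = A²·(√(π)·a^3/2).
Hence A² = 1/[√(π)·a^3/2].
With a = 2.38: A² = 0.08370 and A = 0.2893.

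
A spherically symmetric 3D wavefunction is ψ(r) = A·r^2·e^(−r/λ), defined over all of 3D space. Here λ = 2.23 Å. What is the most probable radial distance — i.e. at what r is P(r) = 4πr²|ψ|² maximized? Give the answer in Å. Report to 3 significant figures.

r ≈ 6.69 Å

Differentiate P(r) = 4πr²|ψ|² with respect to r and set to zero.
Solving yields r = 3·λ.
With λ = 2.23, the most probable radial distance is 6.690 Å.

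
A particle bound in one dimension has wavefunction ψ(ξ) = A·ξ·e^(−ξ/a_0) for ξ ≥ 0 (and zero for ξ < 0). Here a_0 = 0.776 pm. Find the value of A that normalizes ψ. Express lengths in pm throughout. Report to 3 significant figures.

A ≈ 2.93 pm^(-3/2)

The normalization condition is ∫|ψ|² dξ = 1 from 0 to ∞.
Carrying out the integral gives A² · a_0^3/4.
With a_0 = 0.776: A² = 8.560 and A = 2.926.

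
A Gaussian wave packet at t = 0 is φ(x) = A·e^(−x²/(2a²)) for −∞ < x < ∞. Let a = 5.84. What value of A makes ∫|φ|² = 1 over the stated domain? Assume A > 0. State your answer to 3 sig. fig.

We need A² ∫|f|² dx = 1, taking the integral from −∞ to ∞.
With φ = A·e^(−x²/(2a²)), the integral evaluates to A²·[√(π)·a].
Hence A² = 1/[√(π)·a].
Plugging in a = 5.84 yields A = 0.3108.

A ≈ 0.311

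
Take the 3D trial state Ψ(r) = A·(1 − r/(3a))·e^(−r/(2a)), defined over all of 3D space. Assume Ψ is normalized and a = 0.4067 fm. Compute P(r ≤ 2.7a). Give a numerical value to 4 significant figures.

P ≈ 0.3520

With dV = 4πr²dr, the probability is ∫|Ψ|² dV over r ≤ 2.7a.
A² is fixed by ∫₀^∞ 4πr²|Ψ|² dr = 1, i.e. A² = (8·π·a^3/3)^(−1).
Substituting u = r/a, A², 4π and the length scale all cancel in the ratio: P = ∫_{0}^{2.7} u^2·(1 - u/3)^2·e^(-u) du / ∫_{0}^{∞} u^2·(1 - u/3)^2·e^(-u) du.
With ∫ u^2·(1 - u/3)^2·e^(-u) du = (-u^4 + 2·u^3 - 3·u^2 - 6·u - 6)·e^(-u)/9 + C, the region integral is ≈ 0.234699 and the full one is 2/3.
The region integral divided by the full integral gives P = 0.35205.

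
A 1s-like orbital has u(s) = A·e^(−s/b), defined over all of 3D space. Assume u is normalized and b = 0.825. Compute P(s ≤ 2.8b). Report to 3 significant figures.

P = ∫ |u|² 4πs² ds over s ≤ 2.8b.
Normalization gives A² = 1/(π·b^3).
Substituting t = s/b, A², 4π and the length scale all cancel in the ratio: P = ∫_{0}^{2.8} t^2·e^(-2·t) dt / ∫_{0}^{∞} t^2·e^(-2·t) dt.
With ∫ t^2·e^(-2·t) dt = -(2·t^2 + 2·t + 1)·e^(-2·t)/4 + C, the region integral is 1/4 - 557·e^(-28/5)/100 and the full one is 1/4.
The region integral divided by the full integral gives P = 0.9176.

P ≈ 0.918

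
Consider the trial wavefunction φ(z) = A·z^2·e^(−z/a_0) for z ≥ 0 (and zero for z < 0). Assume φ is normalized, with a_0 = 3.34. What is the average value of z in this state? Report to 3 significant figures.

By definition ⟨z⟩ = ∫ z |φ(z)|² dz.
Evaluating both integrals, ⟨z⟩ = 5·a_0/2.
With a_0 = 3.34, ⟨z⟩ = 8.350.

⟨z⟩ ≈ 8.35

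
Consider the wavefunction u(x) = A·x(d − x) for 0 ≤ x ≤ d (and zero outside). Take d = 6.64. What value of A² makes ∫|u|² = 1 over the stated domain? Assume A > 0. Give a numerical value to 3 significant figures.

We need A² ∫|f|² dx = 1, taking the integral from 0 to d.
With u = A·x(d − x), the integral evaluates to A²·[d^5/30].
Hence A² = 1/[d^5/30].
Plugging in d = 6.64 yields A = 0.04821.

A^2 ≈ 0.00232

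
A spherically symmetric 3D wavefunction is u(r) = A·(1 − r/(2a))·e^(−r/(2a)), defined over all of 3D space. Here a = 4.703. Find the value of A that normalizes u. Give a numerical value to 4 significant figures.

Normalization requires ∫|u|² 4πr² dr = 1, integrated from 0 to ∞.
In 3D with spherical symmetry the volume element is 4πr² dr.
Recall ∫₀^∞ r^m e^(−r/β) dr = m!·β^(m+1), the integral (without the A² prefactor) comes out to 8·π·a^3.
With a = 4.703: A² = 0.00038250 and A = 0.019558.

A ≈ 0.01956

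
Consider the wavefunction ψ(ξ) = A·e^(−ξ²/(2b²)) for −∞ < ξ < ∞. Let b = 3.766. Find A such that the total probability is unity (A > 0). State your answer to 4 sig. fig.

Require ∫ |ψ|² dξ = 1 over the whole domain.
With ∫_{−∞}^{∞} ξ^(2m) e^(−αξ²) dξ = (2m−1)!!·√π / (2^m α^(m+1/2)), with ψ = A·e^(−ξ²/(2b²)), the integral evaluates to A²·[√(π)·b].
Setting this equal to 1 gives A² = 1/(√(π)·b).
With b = 3.766: A² = 0.14981 and A = 0.38705.

A ≈ 0.3871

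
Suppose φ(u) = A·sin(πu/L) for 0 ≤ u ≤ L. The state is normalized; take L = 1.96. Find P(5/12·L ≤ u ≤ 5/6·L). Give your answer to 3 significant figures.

The probability is P = ∫ |φ|² du over [5/12·L, 5/6·L].
The normalization integral ∫|φ|²du over the whole domain equals L/2·A², and A² cancels in the ratio.
Substituting t = u/L, A² and the length scale cancel in the ratio: P = ∫_{5/12}^{5/6} sin(π·t)^2 dt / ∫_{0}^{1} sin(π·t)^2 dt.
An antiderivative of sin(π·t)^2 is t/2 - sin(2·π·t)/(4·π); evaluating from 5/12 to 5/6 gives 1/(8·π) + √(3)/(8·π) + 5/24, while the full integral is 1/2.
The result is P = (3 + 3·√(3) + 5·π)/(12·π).

P ≈ 0.634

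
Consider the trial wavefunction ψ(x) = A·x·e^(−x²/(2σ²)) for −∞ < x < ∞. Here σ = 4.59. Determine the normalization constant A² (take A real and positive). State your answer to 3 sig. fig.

A^2 ≈ 0.0117

Require ∫ |ψ|² dx = 1 over the whole domain.
The integral (without the A² prefactor) comes out to √(π)·σ^3/2.
So A² = (√(π)·σ^3/2)^(−1).
Substituting σ = 4.59 gives A² = 0.01167, so A = 0.1080.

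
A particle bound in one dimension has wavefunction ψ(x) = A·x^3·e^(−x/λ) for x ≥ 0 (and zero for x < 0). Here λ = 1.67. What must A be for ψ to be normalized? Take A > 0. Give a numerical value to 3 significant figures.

Normalization requires ∫|ψ|² dx = 1, integrated from 0 to ∞.
Recall ∫₀^∞ x^m e^(−x/β) dx = m!·β^(m+1), the integral (without the A² prefactor) comes out to 45·λ^7/8.
So A² = (45·λ^7/8)^(−1).
With λ = 1.67: A² = 0.004908 and A = 0.07005.

A ≈ 0.0701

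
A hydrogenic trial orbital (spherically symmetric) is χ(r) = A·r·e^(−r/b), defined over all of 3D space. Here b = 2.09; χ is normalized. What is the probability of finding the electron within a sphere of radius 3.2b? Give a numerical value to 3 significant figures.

P ≈ 0.765

With dV = 4πr²dr, the probability is ∫|χ|² dV over r ≤ 3.2b.
A² is fixed by ∫₀^∞ 4πr²|χ|² dr = 1, i.e. A² = (3·π·b^5)^(−1).
Substituting u = r/b, A², 4π and the length scale all cancel in the ratio: P = ∫_{0}^{3.2} u^4·e^(-2·u) du / ∫_{0}^{∞} u^4·e^(-2·u) du.
With ∫ u^4·e^(-2·u) du = -(u^4/2 + u^3 + 3·u^2/2 + 3·u/2 + 3/4)·e^(-2·u) + C, the region integral is ≈ 0.57370 and the full one is 3/4.
Taking the ratio yields P = 0.7649.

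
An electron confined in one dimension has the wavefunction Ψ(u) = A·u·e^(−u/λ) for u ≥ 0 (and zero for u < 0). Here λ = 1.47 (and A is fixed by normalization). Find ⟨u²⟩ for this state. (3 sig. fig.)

⟨u^2⟩ ≈ 6.48

⟨u²⟩ = ∫ u^2 |Ψ|² du over the full domain.
The ratio of the moment integral to the normalization integral gives ⟨u²⟩ = 3·λ^2.
With λ = 1.47, ⟨u^2⟩ = 6.483.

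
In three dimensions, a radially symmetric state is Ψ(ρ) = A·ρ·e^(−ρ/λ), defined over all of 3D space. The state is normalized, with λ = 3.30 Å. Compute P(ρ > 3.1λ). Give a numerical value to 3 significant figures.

P ≈ 0.259

Integrate the radial probability density 4πρ²|Ψ|² over ρ > 3.1λ.
Normalization gives A² = 1/(3·π·λ^5).
Substituting u = ρ/λ, A², 4π and the length scale all cancel in the ratio: P = ∫_{3.1}^{∞} u^4·e^(-2·u) du / ∫_{0}^{∞} u^4·e^(-2·u) du.
Using ∫ u^4·e^(-2·u) du = -(u^4/2 + u^3 + 3·u^2/2 + 3·u/2 + 3/4)·e^(-2·u), the numerator is ≈ 0.19438 and the denominator is 3/4.
The region integral divided by the full integral gives P = 0.2592.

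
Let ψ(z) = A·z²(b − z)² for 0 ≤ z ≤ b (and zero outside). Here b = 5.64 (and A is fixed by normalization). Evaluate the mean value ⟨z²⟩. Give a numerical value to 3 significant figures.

⟨z²⟩ = ∫ z^2 |ψ|² dz over the full domain.
The ratio of the moment integral to the normalization integral gives ⟨z²⟩ = 3·b^2/11.
Putting b = 5.64 gives 8.675.

⟨z^2⟩ ≈ 8.68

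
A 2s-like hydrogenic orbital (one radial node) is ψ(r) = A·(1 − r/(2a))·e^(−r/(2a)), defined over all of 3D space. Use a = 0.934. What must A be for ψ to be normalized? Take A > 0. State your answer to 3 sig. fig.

A ≈ 0.221

Require ∫ |ψ|² 4πr² dr = 1 over the whole domain.
Using ∫₀^∞ rⁿ e^(−αr) dr = n!/αⁿ⁺¹, ∫|ψ|² 4πr² dr = A²·(8·π·a^3).
Plugging in a = 0.934 yields A = 0.2210.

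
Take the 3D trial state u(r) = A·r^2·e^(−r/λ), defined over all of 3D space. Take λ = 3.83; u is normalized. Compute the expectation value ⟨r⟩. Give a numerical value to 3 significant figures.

The expectation value is the |u|²-weighted average of r: ∫ r|u|² 4πr² dr.
The ratio of the moment integral to the normalization integral gives ⟨r⟩ = 7·λ/2.
With λ = 3.83, ⟨r⟩ = 13.41.

⟨r⟩ ≈ 13.4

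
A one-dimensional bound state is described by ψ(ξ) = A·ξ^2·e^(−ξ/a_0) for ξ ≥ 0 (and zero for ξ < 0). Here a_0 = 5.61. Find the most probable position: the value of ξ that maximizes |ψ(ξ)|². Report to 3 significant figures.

Differentiate |ψ(ξ)|² with respect to ξ and set to zero.
Solving yields ξ = 2·a_0.
With a_0 = 5.61, the most probable position is 11.22.

ξ ≈ 11.2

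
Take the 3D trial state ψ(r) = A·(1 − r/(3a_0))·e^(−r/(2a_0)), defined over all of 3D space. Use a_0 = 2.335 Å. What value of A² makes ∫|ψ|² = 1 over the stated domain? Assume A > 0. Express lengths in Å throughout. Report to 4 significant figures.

Normalization requires ∫|ψ|² 4πr² dr = 1, integrated from 0 to ∞.
In 3D with spherical symmetry the volume element is 4πr² dr.
With ∫₀^∞ r^4 e^(−αr) dr = 4!/α^5, carrying out the integral gives A² · 8·π·a_0^3/3.
Hence A² = 1/[8·π·a_0^3/3].
Plugging in a_0 = 2.335 yields A = 0.096830.

A^2 ≈ 0.009376 Å^(-3)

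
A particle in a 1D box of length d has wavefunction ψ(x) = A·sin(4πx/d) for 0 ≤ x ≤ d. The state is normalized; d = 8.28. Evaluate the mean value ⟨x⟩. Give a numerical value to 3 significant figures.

The expectation value is the |ψ|²-weighted average of x: ∫ x|ψ|² dx.
Since the A² factors cancel between numerator and denominator, ⟨x⟩ = d/2.
With d = 8.28, ⟨x⟩ = 4.140.

⟨x⟩ ≈ 4.14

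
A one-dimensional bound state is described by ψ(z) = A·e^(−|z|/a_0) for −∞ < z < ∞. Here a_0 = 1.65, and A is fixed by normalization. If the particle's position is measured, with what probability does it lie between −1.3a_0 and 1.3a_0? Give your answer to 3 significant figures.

P ≈ 0.926

P = ∫_{−1.3a_0}^{1.3a_0} |ψ(z)|² dz.
The normalization integral ∫|ψ|²dz over the whole domain equals a_0·A², and A² cancels in the ratio.
Both integrals are even about z = 0, so only the z ≥ 0 halves are needed (the factors of 2 cancel). In terms of u = z/a_0 (A² and the length scale cancel between numerator and denominator), P = [∫_{0}^{1.3} e^(-2·u) du] / [∫_{0}^{∞} e^(-2·u) du].
An antiderivative of e^(-2·u) is -e^(-2·u)/2; evaluating from 0 to 1.3 gives 1/2 - e^(-13/5)/2, while the full integral is 1/2.
The result is P = 0.9257.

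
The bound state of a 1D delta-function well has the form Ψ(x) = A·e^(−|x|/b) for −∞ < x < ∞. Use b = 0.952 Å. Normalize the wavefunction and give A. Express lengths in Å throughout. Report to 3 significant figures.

A ≈ 1.02 Å^(-1/2)

We need A² ∫|f|² dx = 1, taking the integral from −∞ to ∞.
Using ∫₀^∞ xⁿ e^(−αx) dx = n!/αⁿ⁺¹, the integral (without the A² prefactor) comes out to b.
Hence A² = 1/[b].
With b = 0.952: A² = 1.050 and A = 1.025.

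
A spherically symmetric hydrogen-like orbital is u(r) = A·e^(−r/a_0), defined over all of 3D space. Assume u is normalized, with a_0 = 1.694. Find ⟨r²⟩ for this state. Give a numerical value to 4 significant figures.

The expectation value is the |u|²-weighted average of r^2: ∫ r^2|u|² 4πr² dr.
Recall ∫₀^∞ r^m e^(−r/β) dr = m!·β^(m+1), the ratio of the moment integral to the normalization integral gives ⟨r²⟩ = 3·a_0^2.
With a_0 = 1.694, ⟨r^2⟩ = 8.6089.

⟨r^2⟩ ≈ 8.609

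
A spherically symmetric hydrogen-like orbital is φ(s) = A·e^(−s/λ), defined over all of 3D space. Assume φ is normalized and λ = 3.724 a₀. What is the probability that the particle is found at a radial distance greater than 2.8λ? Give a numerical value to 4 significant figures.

P ≈ 0.08239

Integrate the radial probability density 4πs²|φ|² over s > 2.8λ.
A² is fixed by ∫₀^∞ 4πs²|φ|² ds = 1, i.e. A² = (π·λ^3)^(−1).
In terms of u = s/λ (A², 4π and the length scale all cancel between numerator and denominator), P = [∫_{2.8}^{∞} u^2·e^(-2·u) du] / [∫_{0}^{∞} u^2·e^(-2·u) du].
Using ∫ u^2·e^(-2·u) du = -(2·u^2 + 2·u + 1)·e^(-2·u)/4, the numerator is 557·e^(-28/5)/100 and the denominator is 1/4.
This evaluates to P = 0.082388.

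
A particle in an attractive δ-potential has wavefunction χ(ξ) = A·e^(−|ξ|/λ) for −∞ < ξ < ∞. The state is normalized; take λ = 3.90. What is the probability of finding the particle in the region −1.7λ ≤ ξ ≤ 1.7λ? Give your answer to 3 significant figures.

P ≈ 0.967

|χ|² is the probability density, so P = ∫_{−1.7λ}^{1.7λ} |χ|² dξ.
Since A² = 1/(λ), this is the region integral divided by the full normalization integral.
By symmetry take twice the ξ ≥ 0 contribution in numerator and denominator; the 2's cancel. Substituting u = ξ/λ, A² and the length scale cancel in the ratio: P = ∫_{0}^{1.7} e^(-2·u) du / ∫_{0}^{∞} e^(-2·u) du.
With ∫ e^(-2·u) du = -e^(-2·u)/2 + C, the region integral is 1/2 - e^(-17/5)/2 and the full one is 1/2.
This works out to P = 0.9666.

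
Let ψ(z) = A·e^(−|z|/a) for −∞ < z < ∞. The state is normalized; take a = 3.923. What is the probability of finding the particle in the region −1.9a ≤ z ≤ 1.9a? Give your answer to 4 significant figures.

The probability is P = ∫ |ψ|² dz over [−1.9a, 1.9a].
The normalization integral ∫|ψ|²dz over the whole domain equals a·A², and A² cancels in the ratio.
Both integrals are even about z = 0, so only the z ≥ 0 halves are needed (the factors of 2 cancel). Substituting u = z/a, A² and the length scale cancel in the ratio: P = ∫_{0}^{1.9} e^(-2·u) du / ∫_{0}^{∞} e^(-2·u) du.
An antiderivative of e^(-2·u) is -e^(-2·u)/2; evaluating from 0 to 1.9 gives 1/2 - e^(-19/5)/2, while the full integral is 1/2.
Taking the ratio, P = 0.97763.

P ≈ 0.9776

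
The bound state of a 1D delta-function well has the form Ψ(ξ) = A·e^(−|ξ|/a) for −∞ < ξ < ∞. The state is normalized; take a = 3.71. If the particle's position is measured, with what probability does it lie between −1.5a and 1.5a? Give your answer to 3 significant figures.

P ≈ 0.950

P = ∫_{−1.5a}^{1.5a} |Ψ(ξ)|² dξ.
Since A² = 1/(a), this is the region integral divided by the full normalization integral.
By symmetry take twice the ξ ≥ 0 contribution in numerator and denominator; the 2's cancel. In terms of u = ξ/a (A² and the length scale cancel between numerator and denominator), P = [∫_{0}^{1.5} e^(-2·u) du] / [∫_{0}^{∞} e^(-2·u) du].
Using ∫ e^(-2·u) du = -e^(-2·u)/2, the numerator is 1/2 - e^(-3)/2 and the denominator is 1/2.
This works out to P = 0.9502.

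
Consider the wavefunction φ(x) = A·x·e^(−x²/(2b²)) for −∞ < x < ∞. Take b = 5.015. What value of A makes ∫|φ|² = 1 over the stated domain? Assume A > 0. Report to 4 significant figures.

A ≈ 0.09458

Require ∫ |φ|² dx = 1 over the whole domain.
With φ = A·x·e^(−x²/(2b²)), the integral evaluates to A²·[√(π)·b^3/2].
So A² = (√(π)·b^3/2)^(−1).
With b = 5.015: A² = 0.0089463 and A = 0.094585.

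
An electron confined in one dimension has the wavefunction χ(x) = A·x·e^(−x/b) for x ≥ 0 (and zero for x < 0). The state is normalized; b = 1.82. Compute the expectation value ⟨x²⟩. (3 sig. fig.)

By definition ⟨x²⟩ = ∫ x^2 |χ(x)|² dx.
The ratio of the moment integral to the normalization integral gives ⟨x²⟩ = 3·b^2.
With b = 1.82, ⟨x^2⟩ = 9.937.

⟨x^2⟩ ≈ 9.94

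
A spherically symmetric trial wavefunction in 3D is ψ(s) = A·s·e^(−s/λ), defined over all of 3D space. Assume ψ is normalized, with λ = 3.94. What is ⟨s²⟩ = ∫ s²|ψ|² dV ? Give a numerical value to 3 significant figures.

⟨s^2⟩ ≈ 116

⟨s²⟩ = ∫ s^2 |ψ|² 4πs² ds over the full domain.
With ∫₀^∞ s^6 e^(−αs) ds = 6!/α^7, evaluating both integrals, ⟨s²⟩ = 15·λ^2/2.
With λ = 3.94, ⟨s^2⟩ = 116.4.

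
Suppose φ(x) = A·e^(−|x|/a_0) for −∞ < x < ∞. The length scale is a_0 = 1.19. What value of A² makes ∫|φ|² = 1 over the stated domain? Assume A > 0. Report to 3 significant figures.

A^2 ≈ 0.840

We need A² ∫|f|² dx = 1, taking the integral from −∞ to ∞.
With ∫₀^∞ x^0 e^(−αx) dx = 0!/α^1, the integral (without the A² prefactor) comes out to a_0.
So A² = (a_0)^(−1).
With a_0 = 1.19: A² = 0.8403 and A = 0.9167.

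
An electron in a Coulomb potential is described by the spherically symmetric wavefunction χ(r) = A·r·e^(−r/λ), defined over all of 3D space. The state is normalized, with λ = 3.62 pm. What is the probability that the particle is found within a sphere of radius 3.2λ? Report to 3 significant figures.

Integrate the radial probability density 4πr²|χ|² over r ≤ 3.2λ.
The full normalization integral is A²·[3·π·λ^5] = 1, fixing A².
In terms of u = r/λ (A², 4π and the length scale all cancel between numerator and denominator), P = [∫_{0}^{3.2} u^4·e^(-2·u) du] / [∫_{0}^{∞} u^4·e^(-2·u) du].
With ∫ u^4·e^(-2·u) du = -(u^4/2 + u^3 + 3·u^2/2 + 3·u/2 + 3/4)·e^(-2·u) + C, the region integral is ≈ 0.57370 and the full one is 3/4.
Taking the ratio yields P = 0.7649.

P ≈ 0.765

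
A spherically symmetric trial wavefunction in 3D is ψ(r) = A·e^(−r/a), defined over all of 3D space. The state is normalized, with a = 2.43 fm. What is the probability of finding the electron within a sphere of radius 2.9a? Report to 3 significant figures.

P = ∫ |ψ|² 4πr² dr over r ≤ 2.9a.
The full normalization integral is A²·[π·a^3] = 1, fixing A².
Substituting u = r/a, A², 4π and the length scale all cancel in the ratio: P = ∫_{0}^{2.9} u^2·e^(-2·u) du / ∫_{0}^{∞} u^2·e^(-2·u) du.
An antiderivative of u^2·e^(-2·u) is -(2·u^2 + 2·u + 1)·e^(-2·u)/4; evaluating from 0 to 2.9 gives 1/4 - 1181·e^(-29/5)/200, while the full integral is 1/4.
This evaluates to P = 0.9285.

P ≈ 0.928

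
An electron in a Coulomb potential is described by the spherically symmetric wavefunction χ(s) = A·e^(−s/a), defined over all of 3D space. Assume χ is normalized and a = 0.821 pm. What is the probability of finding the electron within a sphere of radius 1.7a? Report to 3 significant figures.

P = ∫ |χ|² 4πs² ds over s ≤ 1.7a.
A² is fixed by ∫₀^∞ 4πs²|χ|² ds = 1, i.e. A² = (π·a^3)^(−1).
Let u = s/a; then A², 4π and the length scale all cancel, so P = ∫_{0}^{1.7} u^2·e^(-2·u) du ÷ ∫_{0}^{∞} u^2·e^(-2·u) du.
With ∫ u^2·e^(-2·u) du = -(2·u^2 + 2·u + 1)·e^(-2·u)/4 + C, the region integral is 1/4 - 509·e^(-17/5)/200 and the full one is 1/4.
Taking the ratio yields P = 0.6603.

P ≈ 0.660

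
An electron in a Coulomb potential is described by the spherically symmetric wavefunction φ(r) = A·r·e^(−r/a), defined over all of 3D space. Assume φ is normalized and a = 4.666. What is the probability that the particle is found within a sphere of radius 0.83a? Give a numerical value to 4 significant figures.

P ≈ 0.02714

Integrate the radial probability density 4πr²|φ|² over r ≤ 0.83a.
Normalization gives A² = 1/(3·π·a^5).
Substituting u = r/a, A², 4π and the length scale all cancel in the ratio: P = ∫_{0}^{0.83} u^4·e^(-2·u) du / ∫_{0}^{∞} u^4·e^(-2·u) du.
With ∫ u^4·e^(-2·u) du = -(u^4/2 + u^3 + 3·u^2/2 + 3·u/2 + 3/4)·e^(-2·u) + C, the region integral is ≈ 0.0203552 and the full one is 3/4.
This evaluates to P = 0.027140.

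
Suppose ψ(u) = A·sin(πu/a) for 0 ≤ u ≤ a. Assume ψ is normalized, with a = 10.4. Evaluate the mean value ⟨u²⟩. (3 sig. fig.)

By definition ⟨u²⟩ = ∫ u^2 |ψ(u)|² du.
Evaluating both integrals, ⟨u²⟩ = -a^2/(2·π^2) + a^2/3.
With a = 10.4, ⟨u^2⟩ = 30.57.

⟨u^2⟩ ≈ 30.6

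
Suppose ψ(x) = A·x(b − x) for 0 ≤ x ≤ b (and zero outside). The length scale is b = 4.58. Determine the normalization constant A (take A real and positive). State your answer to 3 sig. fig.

A ≈ 0.122

Normalization requires ∫|ψ|² dx = 1, integrated from 0 to b.
The integral (without the A² prefactor) comes out to b^5/30.
Substituting b = 4.58 gives A² = 0.01489, so A = 0.1220.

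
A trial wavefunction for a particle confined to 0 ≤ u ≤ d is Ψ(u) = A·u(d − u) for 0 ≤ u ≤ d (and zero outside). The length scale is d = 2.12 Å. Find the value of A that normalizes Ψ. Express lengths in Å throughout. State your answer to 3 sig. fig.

A ≈ 0.837 Å^(-5/2)

We need A² ∫|f|² du = 1, taking the integral from 0 to d.
Expanding the polynomial and integrating term by term, the integral (without the A² prefactor) comes out to d^5/30.
Setting this equal to 1 gives A² = 1/(d^5/30).
Plugging in d = 2.12 yields A = 0.8370.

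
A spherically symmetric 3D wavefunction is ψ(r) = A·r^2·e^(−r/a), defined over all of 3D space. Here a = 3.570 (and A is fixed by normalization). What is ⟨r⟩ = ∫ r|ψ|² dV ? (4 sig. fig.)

The expectation value is the |ψ|²-weighted average of r: ∫ r|ψ|² 4πr² dr.
Evaluating both integrals, ⟨r⟩ = 7·a/2.
With a = 3.570, ⟨r⟩ = 12.495.

⟨r⟩ ≈ 12.50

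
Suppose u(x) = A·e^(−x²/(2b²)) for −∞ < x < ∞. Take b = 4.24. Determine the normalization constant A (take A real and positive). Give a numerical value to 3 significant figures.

A ≈ 0.365

We need A² ∫|f|² dx = 1, taking the integral from −∞ to ∞.
Differentiating ∫e^(−αx²) dx = √(π/α) under α to get the higher moments, ∫|u|² dx = A²·(√(π)·b).
So A² = (√(π)·b)^(−1).
Substituting b = 4.24 gives A² = 0.1331, so A = 0.3648.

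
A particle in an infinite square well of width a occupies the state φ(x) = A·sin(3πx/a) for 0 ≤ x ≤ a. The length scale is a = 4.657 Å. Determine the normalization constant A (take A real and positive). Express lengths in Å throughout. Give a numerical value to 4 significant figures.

A ≈ 0.6553 Å^(-1/2)

The normalization condition is ∫|φ|² dx = 1 from 0 to a.
The integral (without the A² prefactor) comes out to a/2.
With a = 4.657: A² = 0.42946 and A = 0.65533.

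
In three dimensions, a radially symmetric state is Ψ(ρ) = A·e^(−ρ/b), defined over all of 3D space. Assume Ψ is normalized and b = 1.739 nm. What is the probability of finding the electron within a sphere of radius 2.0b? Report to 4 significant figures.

P = ∫ |Ψ|² 4πρ² dρ over ρ ≤ 2.0b.
A² is fixed by ∫₀^∞ 4πρ²|Ψ|² dρ = 1, i.e. A² = (π·b^3)^(−1).
Let u = ρ/b; then A², 4π and the length scale all cancel, so P = ∫_{0}^{2.0} u^2·e^(-2·u) du ÷ ∫_{0}^{∞} u^2·e^(-2·u) du.
An antiderivative of u^2·e^(-2·u) is -(2·u^2 + 2·u + 1)·e^(-2·u)/4; evaluating from 0 to 2.0 gives 1/4 - 13·e^(-4)/4, while the full integral is 1/4.
Taking the ratio yields P = 0.76190.

P ≈ 0.7619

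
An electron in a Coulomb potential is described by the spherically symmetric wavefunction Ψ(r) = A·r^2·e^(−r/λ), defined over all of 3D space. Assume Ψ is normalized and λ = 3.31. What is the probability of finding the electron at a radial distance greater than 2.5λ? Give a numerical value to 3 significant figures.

With dV = 4πr²dr, the probability is ∫|Ψ|² dV over r > 2.5λ.
A² is fixed by ∫₀^∞ 4πr²|Ψ|² dr = 1, i.e. A² = (45·π·λ^7/2)^(−1).
Let u = r/λ; then A², 4π and the length scale all cancel, so P = ∫_{2.5}^{∞} u^6·e^(-2·u) du ÷ ∫_{0}^{∞} u^6·e^(-2·u) du.
With ∫ u^6·e^(-2·u) du = -(4·u^6 + 12·u^5 + 30·u^4 + 60·u^3 + 90·u^2 + 90·u + 45)·e^(-2·u)/8 + C, the region integral is ≈ 4.2873 and the full one is 45/8.
The region integral divided by the full integral gives P = 0.7622.

P ≈ 0.762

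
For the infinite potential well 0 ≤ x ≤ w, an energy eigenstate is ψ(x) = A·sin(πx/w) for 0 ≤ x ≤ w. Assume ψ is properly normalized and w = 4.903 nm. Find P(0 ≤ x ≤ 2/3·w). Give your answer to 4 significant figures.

The probability is P = ∫ |ψ|² dx over [0, 2/3·w].
With A² fixed by ∫|ψ|² = 1, i.e. A² = (w/2)^(−1), substitute and integrate.
Substituting u = x/w, A² and the length scale cancel in the ratio: P = ∫_{0}^{2/3} sin(π·u)^2 du / ∫_{0}^{1} sin(π·u)^2 du.
Using ∫ sin(π·u)^2 du = u/2 - sin(2·π·u)/(4·π), the numerator is √(3)/(8·π) + 1/3 and the denominator is 1/2.
This works out to P = √(3)/(4·π) + 2/3.

P ≈ 0.8045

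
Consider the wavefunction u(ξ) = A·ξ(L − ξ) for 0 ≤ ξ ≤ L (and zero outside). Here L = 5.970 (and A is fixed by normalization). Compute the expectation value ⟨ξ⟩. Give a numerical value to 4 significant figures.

⟨ξ⟩ = ∫ ξ |u|² dξ over the full domain.
Expanding the polynomial and integrating term by term, evaluating both integrals, ⟨ξ⟩ = L/2.
With L = 5.970, ⟨ξ⟩ = 2.9850.

⟨ξ⟩ ≈ 2.985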